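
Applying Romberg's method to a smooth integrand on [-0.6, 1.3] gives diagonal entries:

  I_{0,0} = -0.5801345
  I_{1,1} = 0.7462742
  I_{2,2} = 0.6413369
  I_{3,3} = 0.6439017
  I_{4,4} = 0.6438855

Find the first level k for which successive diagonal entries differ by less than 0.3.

k = 2

|I_{1,1} − I_{0,0}| = 1.3264087 ≥ 0.3
|I_{2,2} − I_{1,1}| = 0.1049373 < 0.3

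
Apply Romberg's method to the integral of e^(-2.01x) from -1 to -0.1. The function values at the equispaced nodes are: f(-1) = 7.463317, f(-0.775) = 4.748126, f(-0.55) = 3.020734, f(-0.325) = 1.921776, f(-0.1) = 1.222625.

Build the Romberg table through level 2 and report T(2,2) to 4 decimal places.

3.1049

T(0,0) (trapezoid, 1 panel, h=0.9000): 3.908674
T(1,0) (trapezoid, 2 panels, h=0.4500): 3.313667
T(2,0) (trapezoid, 4 panels, h=0.2250): 3.157562
T(1,1) = 3.313667 + (3.313667 − 3.908674)/3 = 3.115331
T(2,1) = 3.157562 + (3.157562 − 3.313667)/3 = 3.105527
T(2,2) = 3.105527 + (3.105527 − 3.115331)/15 = 3.104873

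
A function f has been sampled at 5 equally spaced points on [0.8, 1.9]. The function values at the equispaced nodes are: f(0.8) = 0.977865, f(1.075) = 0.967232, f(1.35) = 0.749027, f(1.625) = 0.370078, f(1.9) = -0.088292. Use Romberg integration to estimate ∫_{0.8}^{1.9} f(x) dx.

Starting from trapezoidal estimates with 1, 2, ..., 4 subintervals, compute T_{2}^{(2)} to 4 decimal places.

T_{0}^{(0)} (trapezoid, 1 panel, h=1.1000): 0.489265
T_{1}^{(0)} (trapezoid, 2 panels, h=0.5500): 0.656597
T_{2}^{(0)} (trapezoid, 4 panels, h=0.2750): 0.696059
T_{1}^{(1)} = 0.656597 + (0.656597 − 0.489265)/3 = 0.712374
T_{2}^{(1)} = 0.696059 + (0.696059 − 0.656597)/3 = 0.709213
T_{2}^{(2)} = 0.709213 + (0.709213 − 0.712374)/15 = 0.709002

0.7090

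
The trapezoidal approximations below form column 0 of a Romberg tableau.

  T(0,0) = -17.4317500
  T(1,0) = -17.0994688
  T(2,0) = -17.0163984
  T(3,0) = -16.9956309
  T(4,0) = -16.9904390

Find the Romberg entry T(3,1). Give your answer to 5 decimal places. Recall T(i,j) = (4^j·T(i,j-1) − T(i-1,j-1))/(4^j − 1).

-16.98871

Richardson extrapolation on the trapezoidal column (denominator 4−1=3):
T(3,1) = -16.9956309 + (-16.9956309 − (-17.0163984))/3 = -16.9887084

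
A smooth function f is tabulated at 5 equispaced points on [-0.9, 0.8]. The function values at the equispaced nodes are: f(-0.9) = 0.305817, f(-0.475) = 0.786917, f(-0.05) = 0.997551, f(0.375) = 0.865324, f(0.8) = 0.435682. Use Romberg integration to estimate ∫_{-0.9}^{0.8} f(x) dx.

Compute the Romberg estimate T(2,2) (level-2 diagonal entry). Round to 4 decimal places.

1.3228

T(0,0) (trapezoid, 1 panel, h=1.7000): 0.630274
T(1,0) (trapezoid, 2 panels, h=0.8500): 1.163055
T(2,0) (trapezoid, 4 panels, h=0.4250): 1.283730
T(1,1) = 1.163055 + (1.163055 − 0.630274)/3 = 1.340649
T(2,1) = 1.283730 + (1.283730 − 1.163055)/3 = 1.323955
T(2,2) = 1.323955 + (1.323955 − 1.340649)/15 = 1.322842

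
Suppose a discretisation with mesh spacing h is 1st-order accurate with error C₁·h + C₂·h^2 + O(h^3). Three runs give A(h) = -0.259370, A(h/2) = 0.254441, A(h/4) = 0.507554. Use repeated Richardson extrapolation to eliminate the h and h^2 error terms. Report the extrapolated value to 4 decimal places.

First eliminate the h term (factor 2^1 = 2):
  B₁ = (2·0.254441 − (-0.259370))/1 = 0.768252
  B₂ = (2·0.507554 − 0.254441)/1 = 0.760667
Then eliminate the h^2 term (factor 2^2 = 4):
  (4·0.760667 − 0.768252)/3 = 0.758139

0.7581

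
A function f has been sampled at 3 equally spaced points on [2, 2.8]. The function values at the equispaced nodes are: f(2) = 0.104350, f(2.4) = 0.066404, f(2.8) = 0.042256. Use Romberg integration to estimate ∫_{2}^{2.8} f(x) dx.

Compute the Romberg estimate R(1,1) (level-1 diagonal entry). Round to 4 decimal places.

0.0550

R(0,0) (trapezoid, 1 panel, h=0.8000): 0.058642
R(1,0) (trapezoid, 2 panels, h=0.4000): 0.055883
R(1,1) = 0.055883 + (0.055883 − 0.058642)/3 = 0.054963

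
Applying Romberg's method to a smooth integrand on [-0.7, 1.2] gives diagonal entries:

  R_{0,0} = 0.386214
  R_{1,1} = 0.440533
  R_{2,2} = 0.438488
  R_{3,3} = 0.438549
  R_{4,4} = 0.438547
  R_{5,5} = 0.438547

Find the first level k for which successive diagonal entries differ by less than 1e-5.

k = 4

|R_{1,1} − R_{0,0}| = 0.054319 ≥ 1e-5
|R_{2,2} − R_{1,1}| = 0.002045 ≥ 1e-5
|R_{3,3} − R_{2,2}| = 0.000061 ≥ 1e-5
|R_{4,4} − R_{3,3}| = 0.000002 < 1e-5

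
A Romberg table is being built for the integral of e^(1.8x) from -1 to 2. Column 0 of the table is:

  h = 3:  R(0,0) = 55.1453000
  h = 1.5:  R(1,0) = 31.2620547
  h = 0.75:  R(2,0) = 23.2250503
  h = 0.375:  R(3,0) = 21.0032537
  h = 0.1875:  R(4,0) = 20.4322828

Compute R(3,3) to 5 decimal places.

Richardson extrapolation on the trapezoidal column (denominator 4−1=3):
R(1,1) = (4·31.2620547 − 55.1453000) / 3 = 23.3009729
R(2,1) = 23.2250503 + (23.2250503 − 31.2620547)/3 = 20.5460488
R(3,1) = (4·21.0032537 − 23.2250503) / 3 = 20.2626548
R(2,2) = 20.5460488 + (20.5460488 − 23.3009729)/15 = 20.3623872
R(3,2) = 20.2626548 + (20.2626548 − 20.5460488)/15 = 20.2437619
R(3,3) = (64·20.2437619 − 20.3623872) / 63 = 20.2418790
(Column j=1 coincides with Simpson's rule on the same nodes.)

20.24188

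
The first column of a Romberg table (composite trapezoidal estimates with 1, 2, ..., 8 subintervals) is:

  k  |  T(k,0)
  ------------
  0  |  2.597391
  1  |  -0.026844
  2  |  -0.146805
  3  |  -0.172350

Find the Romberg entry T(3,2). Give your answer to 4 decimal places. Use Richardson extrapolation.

-0.1805

Richardson extrapolation on the trapezoidal column (denominator 4−1=3):
T(2,1) = -0.146805 + (-0.146805 − (-0.026844))/3 = -0.186792
T(3,1) = -0.172350 + (-0.172350 − (-0.146805))/3 = -0.180865
T(3,2) = -0.180865 + (-0.180865 − (-0.186792))/15 = -0.180470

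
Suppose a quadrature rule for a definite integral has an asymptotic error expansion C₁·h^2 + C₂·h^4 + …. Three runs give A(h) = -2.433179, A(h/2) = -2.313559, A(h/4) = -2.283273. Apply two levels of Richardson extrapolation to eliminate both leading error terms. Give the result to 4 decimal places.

First eliminate the h^2 term (factor 2^2 = 4):
  B₁ = (4·(-2.313559) − (-2.433179))/3 = -2.273686
  B₂ = (4·(-2.283273) − (-2.313559))/3 = -2.273178
Then eliminate the h^4 term (factor 2^4 = 16):
  (16·(-2.273178) − (-2.273686))/15 = -2.273144

-2.2731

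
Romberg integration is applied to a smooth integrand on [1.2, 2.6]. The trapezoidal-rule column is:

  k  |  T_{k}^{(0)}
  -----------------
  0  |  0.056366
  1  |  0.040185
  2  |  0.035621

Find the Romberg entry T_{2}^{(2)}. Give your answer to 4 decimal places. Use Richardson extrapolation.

0.0341

Richardson extrapolation on the trapezoidal column (denominator 4−1=3):
T_{1}^{(1)} = (4·0.040185 − 0.056366) / 3 = 0.034791
T_{2}^{(1)} = 0.035621 + (0.035621 − 0.040185)/3 = 0.034100
T_{2}^{(2)} = 0.034100 + (0.034100 − 0.034791)/15 = 0.034054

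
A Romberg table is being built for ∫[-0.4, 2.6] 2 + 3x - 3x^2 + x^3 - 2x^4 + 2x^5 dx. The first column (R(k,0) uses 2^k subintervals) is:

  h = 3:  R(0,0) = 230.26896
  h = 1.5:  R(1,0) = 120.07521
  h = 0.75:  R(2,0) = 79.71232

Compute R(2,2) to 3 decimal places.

65.119

R(1,1) = (4·120.07521 − 230.26896) / 3 = 83.34396
R(2,1) = 79.71232 + (79.71232 − 120.07521)/3 = 66.25802
R(2,2) = 66.25802 + (66.25802 − 83.34396)/15 = 65.11896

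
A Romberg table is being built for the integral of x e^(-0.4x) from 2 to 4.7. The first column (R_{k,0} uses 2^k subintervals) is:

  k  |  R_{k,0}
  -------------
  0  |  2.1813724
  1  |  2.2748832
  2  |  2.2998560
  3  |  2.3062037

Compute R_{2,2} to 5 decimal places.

Richardson extrapolation on the trapezoidal column (denominator 4−1=3):
R_{1,1} = 2.2748832 + (2.2748832 − 2.1813724)/3 = 2.3060535
R_{2,1} = 2.2998560 + (2.2998560 − 2.2748832)/3 = 2.3081803
R_{2,2} = 2.3081803 + (2.3081803 − 2.3060535)/15 = 2.3083221

2.30832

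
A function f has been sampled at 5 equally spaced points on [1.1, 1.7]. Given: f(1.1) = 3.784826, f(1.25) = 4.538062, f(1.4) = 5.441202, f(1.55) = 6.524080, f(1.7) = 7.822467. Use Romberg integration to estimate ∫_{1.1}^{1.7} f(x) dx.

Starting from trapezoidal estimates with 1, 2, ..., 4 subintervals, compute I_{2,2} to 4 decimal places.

3.3369

I_{0,0} (trapezoid, 1 panel, h=0.6000): 3.482188
I_{1,0} (trapezoid, 2 panels, h=0.3000): 3.373455
I_{2,0} (trapezoid, 4 panels, h=0.1500): 3.346049
I_{1,1} = 3.373455 + (3.373455 − 3.482188)/3 = 3.337211
I_{2,1} = 3.346049 + (3.346049 − 3.373455)/3 = 3.336914
I_{2,2} = 3.336914 + (3.336914 − 3.337211)/15 = 3.336894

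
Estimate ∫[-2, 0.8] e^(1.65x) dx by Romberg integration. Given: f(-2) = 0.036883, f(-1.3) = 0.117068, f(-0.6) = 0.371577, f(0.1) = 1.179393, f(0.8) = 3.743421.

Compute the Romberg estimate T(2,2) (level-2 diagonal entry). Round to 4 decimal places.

T(0,0) (trapezoid, 1 panel, h=2.8000): 5.292426
T(1,0) (trapezoid, 2 panels, h=1.4000): 3.166421
T(2,0) (trapezoid, 4 panels, h=0.7000): 2.490733
T(1,1) = 3.166421 + (3.166421 − 5.292426)/3 = 2.457753
T(2,1) = 2.490733 + (2.490733 − 3.166421)/3 = 2.265504
T(2,2) = 2.265504 + (2.265504 − 2.457753)/15 = 2.252687

2.2527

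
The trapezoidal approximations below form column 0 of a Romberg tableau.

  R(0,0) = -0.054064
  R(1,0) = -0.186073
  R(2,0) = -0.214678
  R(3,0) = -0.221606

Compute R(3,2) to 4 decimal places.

R(2,1) = -0.214678 + (-0.214678 − (-0.186073))/3 = -0.224213
R(3,1) = (4·(-0.221606) − (-0.214678)) / 3 = -0.223915
R(3,2) = (16·(-0.223915) − (-0.224213)) / 15 = -0.223895

-0.2239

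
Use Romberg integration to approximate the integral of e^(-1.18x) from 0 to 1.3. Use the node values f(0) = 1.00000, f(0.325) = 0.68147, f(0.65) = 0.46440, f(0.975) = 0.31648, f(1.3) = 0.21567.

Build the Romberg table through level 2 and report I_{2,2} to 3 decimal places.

0.665

I_{0,0} (trapezoid, 1 panel, h=1.3000): 0.79019
I_{1,0} (trapezoid, 2 panels, h=0.6500): 0.69695
I_{2,0} (trapezoid, 4 panels, h=0.3250): 0.67281
I_{1,1} = 0.69695 + (0.69695 − 0.79019)/3 = 0.66587
I_{2,1} = 0.67281 + (0.67281 − 0.69695)/3 = 0.66476
I_{2,2} = 0.66476 + (0.66476 − 0.66587)/15 = 0.66469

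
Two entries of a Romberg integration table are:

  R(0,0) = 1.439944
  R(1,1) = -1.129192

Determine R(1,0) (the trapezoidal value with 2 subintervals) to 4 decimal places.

-0.4869

From R(1,1) = (4·R(1,0) − R(0,0))/3, solve for R(1,0):
4·R(1,0) = 3·(-1.129192) + 1.439944 = -1.947632
R(1,0) = -0.486908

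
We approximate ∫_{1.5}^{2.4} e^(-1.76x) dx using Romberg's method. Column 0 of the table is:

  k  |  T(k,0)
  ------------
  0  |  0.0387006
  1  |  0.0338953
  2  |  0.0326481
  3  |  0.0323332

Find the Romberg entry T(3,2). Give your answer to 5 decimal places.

T(2,1) = 0.0326481 + (0.0326481 − 0.0338953)/3 = 0.0322324
T(3,1) = (4·0.0323332 − 0.0326481) / 3 = 0.0322282
T(3,2) = (16·0.0322282 − 0.0322324) / 15 = 0.0322279
(Column j=1 coincides with Simpson's rule on the same nodes.)

0.03223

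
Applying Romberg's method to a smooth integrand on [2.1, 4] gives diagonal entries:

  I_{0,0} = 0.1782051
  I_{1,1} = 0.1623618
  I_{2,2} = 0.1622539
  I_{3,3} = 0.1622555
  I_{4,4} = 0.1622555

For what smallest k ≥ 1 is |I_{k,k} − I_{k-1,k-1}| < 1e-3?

k = 2

|I_{1,1} − I_{0,0}| = 0.0158433 ≥ 1e-3
|I_{2,2} − I_{1,1}| = 0.0001079 < 1e-3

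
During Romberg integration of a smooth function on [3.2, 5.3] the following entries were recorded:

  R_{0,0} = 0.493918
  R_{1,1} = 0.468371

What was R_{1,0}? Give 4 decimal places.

From R_{1,1} = (4·R_{1,0} − R_{0,0})/3, solve for R_{1,0}:
4·R_{1,0} = 3·0.468371 + 0.493918 = 1.899031
R_{1,0} = 0.474758

0.4748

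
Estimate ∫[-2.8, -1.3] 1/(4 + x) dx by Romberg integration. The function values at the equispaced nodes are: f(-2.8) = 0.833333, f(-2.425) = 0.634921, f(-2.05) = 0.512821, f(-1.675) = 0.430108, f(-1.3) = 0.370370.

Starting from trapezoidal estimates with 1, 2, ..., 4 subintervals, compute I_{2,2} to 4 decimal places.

0.8110

I_{0,0} (trapezoid, 1 panel, h=1.5000): 0.902777
I_{1,0} (trapezoid, 2 panels, h=0.7500): 0.836004
I_{2,0} (trapezoid, 4 panels, h=0.3750): 0.817388
I_{1,1} = 0.836004 + (0.836004 − 0.902777)/3 = 0.813746
I_{2,1} = 0.817388 + (0.817388 − 0.836004)/3 = 0.811183
I_{2,2} = 0.811183 + (0.811183 − 0.813746)/15 = 0.811012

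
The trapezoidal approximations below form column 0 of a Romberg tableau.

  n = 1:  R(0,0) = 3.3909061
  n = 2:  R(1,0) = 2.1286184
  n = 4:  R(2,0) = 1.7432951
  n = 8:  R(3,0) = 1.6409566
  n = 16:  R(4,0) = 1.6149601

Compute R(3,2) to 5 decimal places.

1.60631

Richardson extrapolation on the trapezoidal column (denominator 4−1=3):
R(2,1) = (4·1.7432951 − 2.1286184) / 3 = 1.6148540
R(3,1) = 1.6409566 + (1.6409566 − 1.7432951)/3 = 1.6068438
R(3,2) = (16·1.6068438 − 1.6148540) / 15 = 1.6063098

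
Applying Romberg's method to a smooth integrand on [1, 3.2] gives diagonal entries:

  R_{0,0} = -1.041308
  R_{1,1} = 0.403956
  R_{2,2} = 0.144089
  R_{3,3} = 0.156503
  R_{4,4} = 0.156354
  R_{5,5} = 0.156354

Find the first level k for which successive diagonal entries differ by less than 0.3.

k = 2

|R_{1,1} − R_{0,0}| = 1.445264 ≥ 0.3
|R_{2,2} − R_{1,1}| = 0.259867 < 0.3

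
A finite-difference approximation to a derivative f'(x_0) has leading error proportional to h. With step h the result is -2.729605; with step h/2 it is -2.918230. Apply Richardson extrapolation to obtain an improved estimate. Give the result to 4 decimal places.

Extrapolated value = (2·A(h/2) − A(h)) / (2 − 1)
= (2·(-2.918230) − (-2.729605)) / 1
= -3.106855 / 1 = -3.106855

-3.1069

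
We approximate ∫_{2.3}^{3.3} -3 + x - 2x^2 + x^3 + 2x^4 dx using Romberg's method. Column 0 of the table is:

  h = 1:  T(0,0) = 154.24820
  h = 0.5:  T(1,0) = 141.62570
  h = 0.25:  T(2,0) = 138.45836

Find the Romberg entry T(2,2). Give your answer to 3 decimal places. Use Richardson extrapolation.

Richardson extrapolation on the trapezoidal column (denominator 4−1=3):
T(1,1) = 141.62570 + (141.62570 − 154.24820)/3 = 137.41820
T(2,1) = (4·138.45836 − 141.62570) / 3 = 137.40258
T(2,2) = (16·137.40258 − 137.41820) / 15 = 137.40154

137.402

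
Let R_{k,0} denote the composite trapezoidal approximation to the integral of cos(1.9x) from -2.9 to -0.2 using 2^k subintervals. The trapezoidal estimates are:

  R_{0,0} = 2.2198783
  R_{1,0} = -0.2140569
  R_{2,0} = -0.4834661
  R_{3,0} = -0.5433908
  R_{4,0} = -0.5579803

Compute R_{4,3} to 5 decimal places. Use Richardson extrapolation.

-0.56281

R_{2,1} = -0.4834661 + (-0.4834661 − (-0.2140569))/3 = -0.5732692
R_{3,1} = -0.5433908 + (-0.5433908 − (-0.4834661))/3 = -0.5633657
R_{4,1} = (4·(-0.5579803) − (-0.5433908)) / 3 = -0.5628435
R_{3,2} = (16·(-0.5633657) − (-0.5732692)) / 15 = -0.5627055
R_{4,2} = (16·(-0.5628435) − (-0.5633657)) / 15 = -0.5628087
R_{4,3} = -0.5628087 + (-0.5628087 − (-0.5627055))/63 = -0.5628103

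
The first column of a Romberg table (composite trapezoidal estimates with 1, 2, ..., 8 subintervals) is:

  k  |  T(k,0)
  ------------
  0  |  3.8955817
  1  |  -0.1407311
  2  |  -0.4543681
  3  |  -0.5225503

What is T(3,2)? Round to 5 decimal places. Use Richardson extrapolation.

Richardson extrapolation on the trapezoidal column (denominator 4−1=3):
T(2,1) = -0.4543681 + (-0.4543681 − (-0.1407311))/3 = -0.5589138
T(3,1) = -0.5225503 + (-0.5225503 − (-0.4543681))/3 = -0.5452777
T(3,2) = (16·(-0.5452777) − (-0.5589138)) / 15 = -0.5443686

-0.54437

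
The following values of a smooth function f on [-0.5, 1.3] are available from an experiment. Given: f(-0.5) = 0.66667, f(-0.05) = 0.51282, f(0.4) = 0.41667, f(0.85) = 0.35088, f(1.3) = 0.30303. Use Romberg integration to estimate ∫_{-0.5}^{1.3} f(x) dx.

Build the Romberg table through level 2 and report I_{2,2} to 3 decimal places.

0.789

I_{0,0} (trapezoid, 1 panel, h=1.8000): 0.87273
I_{1,0} (trapezoid, 2 panels, h=0.9000): 0.81137
I_{2,0} (trapezoid, 4 panels, h=0.4500): 0.79435
I_{1,1} = 0.81137 + (0.81137 − 0.87273)/3 = 0.79092
I_{2,1} = 0.79435 + (0.79435 − 0.81137)/3 = 0.78868
I_{2,2} = 0.78868 + (0.78868 − 0.79092)/15 = 0.78853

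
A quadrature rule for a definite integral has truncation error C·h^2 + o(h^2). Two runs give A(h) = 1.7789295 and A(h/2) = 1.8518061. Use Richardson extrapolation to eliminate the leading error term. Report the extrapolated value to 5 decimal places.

1.87610

Extrapolated value = (4·A(h/2) − A(h)) / (4 − 1)
= (4·1.8518061 − 1.7789295) / 3
= 5.6282949 / 3 = 1.8760983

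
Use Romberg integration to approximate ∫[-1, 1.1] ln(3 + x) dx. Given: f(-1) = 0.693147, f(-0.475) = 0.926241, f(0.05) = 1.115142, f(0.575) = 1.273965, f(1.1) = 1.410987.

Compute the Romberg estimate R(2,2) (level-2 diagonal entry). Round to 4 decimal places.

2.2987

R(0,0) (trapezoid, 1 panel, h=2.1000): 2.209341
R(1,0) (trapezoid, 2 panels, h=1.0500): 2.275569
R(2,0) (trapezoid, 4 panels, h=0.5250): 2.292893
R(1,1) = 2.275569 + (2.275569 − 2.209341)/3 = 2.297645
R(2,1) = 2.292893 + (2.292893 − 2.275569)/3 = 2.298668
R(2,2) = 2.298668 + (2.298668 − 2.297645)/15 = 2.298736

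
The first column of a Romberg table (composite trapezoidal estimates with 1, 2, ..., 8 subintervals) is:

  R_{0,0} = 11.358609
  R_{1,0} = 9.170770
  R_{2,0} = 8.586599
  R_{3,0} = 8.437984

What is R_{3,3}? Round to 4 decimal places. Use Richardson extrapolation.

R_{1,1} = 9.170770 + (9.170770 − 11.358609)/3 = 8.441490
R_{2,1} = 8.586599 + (8.586599 − 9.170770)/3 = 8.391875
R_{3,1} = 8.437984 + (8.437984 − 8.586599)/3 = 8.388446
R_{2,2} = (16·8.391875 − 8.441490) / 15 = 8.388567
R_{3,2} = 8.388446 + (8.388446 − 8.391875)/15 = 8.388217
R_{3,3} = 8.388217 + (8.388217 − 8.388567)/63 = 8.388211
(Column j=1 coincides with Simpson's rule on the same nodes.)

8.3882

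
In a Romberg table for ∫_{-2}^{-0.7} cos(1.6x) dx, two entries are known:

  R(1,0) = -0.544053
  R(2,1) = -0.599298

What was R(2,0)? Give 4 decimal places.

-0.5855

From R(2,1) = (4·R(2,0) − R(1,0))/3, solve for R(2,0):
4·R(2,0) = 3·(-0.599298) + (-0.544053) = -2.341947
R(2,0) = -0.585487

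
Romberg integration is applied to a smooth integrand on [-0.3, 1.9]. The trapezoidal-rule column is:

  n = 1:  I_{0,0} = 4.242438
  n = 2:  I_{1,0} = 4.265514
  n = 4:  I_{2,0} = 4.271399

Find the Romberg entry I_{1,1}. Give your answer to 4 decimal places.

4.2732

Richardson extrapolation on the trapezoidal column (denominator 4−1=3):
I_{1,1} = (4·4.265514 − 4.242438) / 3 = 4.273206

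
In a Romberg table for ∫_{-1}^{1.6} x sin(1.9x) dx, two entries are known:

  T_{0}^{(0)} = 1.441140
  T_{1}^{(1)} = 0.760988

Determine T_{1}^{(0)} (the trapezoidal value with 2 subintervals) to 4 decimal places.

0.9310

From T_{1}^{(1)} = (4·T_{1}^{(0)} − T_{0}^{(0)})/3, solve for T_{1}^{(0)}:
4·T_{1}^{(0)} = 3·0.760988 + 1.441140 = 3.724104
T_{1}^{(0)} = 0.931026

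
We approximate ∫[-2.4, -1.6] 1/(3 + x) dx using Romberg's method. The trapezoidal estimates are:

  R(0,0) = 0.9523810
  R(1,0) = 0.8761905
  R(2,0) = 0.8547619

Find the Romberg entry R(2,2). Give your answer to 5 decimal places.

Richardson extrapolation on the trapezoidal column (denominator 4−1=3):
R(1,1) = (4·0.8761905 − 0.9523810) / 3 = 0.8507937
R(2,1) = (4·0.8547619 − 0.8761905) / 3 = 0.8476190
R(2,2) = 0.8476190 + (0.8476190 − 0.8507937)/15 = 0.8474074

0.84741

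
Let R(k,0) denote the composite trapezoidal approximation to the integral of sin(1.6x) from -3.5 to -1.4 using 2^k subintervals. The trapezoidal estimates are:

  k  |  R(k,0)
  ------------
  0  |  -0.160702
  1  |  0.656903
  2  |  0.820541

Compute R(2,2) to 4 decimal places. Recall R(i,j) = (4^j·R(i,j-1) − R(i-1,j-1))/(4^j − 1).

R(1,1) = 0.656903 + (0.656903 − (-0.160702))/3 = 0.929438
R(2,1) = (4·0.820541 − 0.656903) / 3 = 0.875087
R(2,2) = (16·0.875087 − 0.929438) / 15 = 0.871464

0.8715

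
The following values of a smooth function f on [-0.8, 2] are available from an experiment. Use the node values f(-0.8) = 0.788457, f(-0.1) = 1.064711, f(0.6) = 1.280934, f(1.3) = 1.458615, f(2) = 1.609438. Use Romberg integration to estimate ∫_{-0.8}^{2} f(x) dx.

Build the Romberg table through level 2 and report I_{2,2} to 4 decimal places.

I_{0,0} (trapezoid, 1 panel, h=2.8000): 3.357053
I_{1,0} (trapezoid, 2 panels, h=1.4000): 3.471834
I_{2,0} (trapezoid, 4 panels, h=0.7000): 3.502245
I_{1,1} = 3.471834 + (3.471834 − 3.357053)/3 = 3.510094
I_{2,1} = 3.502245 + (3.502245 − 3.471834)/3 = 3.512382
I_{2,2} = 3.512382 + (3.512382 − 3.510094)/15 = 3.512535

3.5125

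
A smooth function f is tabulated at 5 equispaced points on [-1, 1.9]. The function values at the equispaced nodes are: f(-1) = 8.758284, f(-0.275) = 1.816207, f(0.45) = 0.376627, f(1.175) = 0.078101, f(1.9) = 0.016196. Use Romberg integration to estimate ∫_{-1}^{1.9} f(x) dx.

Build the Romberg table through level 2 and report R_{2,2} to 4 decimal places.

4.0780

R_{0,0} (trapezoid, 1 panel, h=2.9000): 12.722996
R_{1,0} (trapezoid, 2 panels, h=1.4500): 6.907607
R_{2,0} (trapezoid, 4 panels, h=0.7250): 4.827177
R_{1,1} = 6.907607 + (6.907607 − 12.722996)/3 = 4.969144
R_{2,1} = 4.827177 + (4.827177 − 6.907607)/3 = 4.133700
R_{2,2} = 4.133700 + (4.133700 − 4.969144)/15 = 4.078004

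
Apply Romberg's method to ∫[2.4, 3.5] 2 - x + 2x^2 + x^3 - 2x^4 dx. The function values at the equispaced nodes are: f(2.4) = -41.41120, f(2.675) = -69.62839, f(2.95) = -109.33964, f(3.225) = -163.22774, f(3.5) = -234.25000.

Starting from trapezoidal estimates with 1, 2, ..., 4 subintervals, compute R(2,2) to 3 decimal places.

R(0,0) (trapezoid, 1 panel, h=1.1000): -151.61366
R(1,0) (trapezoid, 2 panels, h=0.5500): -135.94363
R(2,0) (trapezoid, 4 panels, h=0.2750): -132.00725
R(1,1) = -135.94363 + (-135.94363 − (-151.61366))/3 = -130.72029
R(2,1) = -132.00725 + (-132.00725 − (-135.94363))/3 = -130.69512
R(2,2) = -130.69512 + (-130.69512 − (-130.72029))/15 = -130.69344

-130.693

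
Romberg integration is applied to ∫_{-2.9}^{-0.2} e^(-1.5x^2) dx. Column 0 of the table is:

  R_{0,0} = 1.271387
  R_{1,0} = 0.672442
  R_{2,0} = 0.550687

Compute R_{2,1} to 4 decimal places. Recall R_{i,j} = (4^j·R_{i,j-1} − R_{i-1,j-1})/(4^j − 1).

R_{2,1} = (4·0.550687 − 0.672442) / 3 = 0.510102

0.5101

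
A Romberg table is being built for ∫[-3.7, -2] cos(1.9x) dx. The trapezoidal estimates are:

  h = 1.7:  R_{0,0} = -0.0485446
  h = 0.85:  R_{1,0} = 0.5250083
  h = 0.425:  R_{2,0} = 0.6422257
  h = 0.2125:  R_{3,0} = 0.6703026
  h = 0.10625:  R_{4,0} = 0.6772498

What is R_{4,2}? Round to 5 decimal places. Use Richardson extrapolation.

Richardson extrapolation on the trapezoidal column (denominator 4−1=3):
R_{3,1} = 0.6703026 + (0.6703026 − 0.6422257)/3 = 0.6796616
R_{4,1} = (4·0.6772498 − 0.6703026) / 3 = 0.6795655
R_{4,2} = 0.6795655 + (0.6795655 − 0.6796616)/15 = 0.6795591

0.67956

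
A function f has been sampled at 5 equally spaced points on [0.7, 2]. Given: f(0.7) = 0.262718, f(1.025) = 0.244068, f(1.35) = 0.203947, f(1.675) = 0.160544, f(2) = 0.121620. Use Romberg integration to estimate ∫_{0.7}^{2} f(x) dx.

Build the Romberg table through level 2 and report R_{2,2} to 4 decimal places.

R_{0,0} (trapezoid, 1 panel, h=1.3000): 0.249820
R_{1,0} (trapezoid, 2 panels, h=0.6500): 0.257475
R_{2,0} (trapezoid, 4 panels, h=0.3250): 0.260237
R_{1,1} = 0.257475 + (0.257475 − 0.249820)/3 = 0.260027
R_{2,1} = 0.260237 + (0.260237 − 0.257475)/3 = 0.261158
R_{2,2} = 0.261158 + (0.261158 − 0.260027)/15 = 0.261233

0.2612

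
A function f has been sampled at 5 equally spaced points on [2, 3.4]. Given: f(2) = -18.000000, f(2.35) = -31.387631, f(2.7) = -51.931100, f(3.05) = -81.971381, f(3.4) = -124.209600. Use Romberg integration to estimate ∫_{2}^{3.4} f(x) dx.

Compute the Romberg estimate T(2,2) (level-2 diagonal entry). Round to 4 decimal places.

-81.6064

T(0,0) (trapezoid, 1 panel, h=1.4000): -99.546720
T(1,0) (trapezoid, 2 panels, h=0.7000): -86.125130
T(2,0) (trapezoid, 4 panels, h=0.3500): -82.738219
T(1,1) = -86.125130 + (-86.125130 − (-99.546720))/3 = -81.651267
T(2,1) = -82.738219 + (-82.738219 − (-86.125130))/3 = -81.609249
T(2,2) = -81.609249 + (-81.609249 − (-81.651267))/15 = -81.606448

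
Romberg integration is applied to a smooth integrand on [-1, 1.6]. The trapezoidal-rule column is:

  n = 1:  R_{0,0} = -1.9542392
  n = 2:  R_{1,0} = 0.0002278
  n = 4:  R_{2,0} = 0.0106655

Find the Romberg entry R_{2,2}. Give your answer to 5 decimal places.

Richardson extrapolation on the trapezoidal column (denominator 4−1=3):
R_{1,1} = (4·0.0002278 − (-1.9542392)) / 3 = 0.6517168
R_{2,1} = (4·0.0106655 − 0.0002278) / 3 = 0.0141447
R_{2,2} = 0.0141447 + (0.0141447 − 0.6517168)/15 = -0.0283601

-0.02836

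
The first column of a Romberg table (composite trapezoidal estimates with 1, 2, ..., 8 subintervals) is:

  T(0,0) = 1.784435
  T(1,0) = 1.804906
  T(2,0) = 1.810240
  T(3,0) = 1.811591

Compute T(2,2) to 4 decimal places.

Richardson extrapolation on the trapezoidal column (denominator 4−1=3):
T(1,1) = 1.804906 + (1.804906 − 1.784435)/3 = 1.811730
T(2,1) = (4·1.810240 − 1.804906) / 3 = 1.812018
T(2,2) = 1.812018 + (1.812018 − 1.811730)/15 = 1.812037
(Column j=1 coincides with Simpson's rule on the same nodes.)

1.8120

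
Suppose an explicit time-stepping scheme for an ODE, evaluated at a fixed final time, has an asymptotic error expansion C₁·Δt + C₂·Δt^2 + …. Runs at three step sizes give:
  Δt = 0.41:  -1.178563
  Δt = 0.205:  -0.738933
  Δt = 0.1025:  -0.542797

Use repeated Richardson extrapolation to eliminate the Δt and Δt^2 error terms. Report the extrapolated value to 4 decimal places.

-0.3624

First eliminate the Δt term (factor 2^1 = 2):
  B₁ = (2·(-0.738933) − (-1.178563))/1 = -0.299303
  B₂ = (2·(-0.542797) − (-0.738933))/1 = -0.346661
Then eliminate the Δt^2 term (factor 2^2 = 4):
  (4·(-0.346661) − (-0.299303))/3 = -0.362447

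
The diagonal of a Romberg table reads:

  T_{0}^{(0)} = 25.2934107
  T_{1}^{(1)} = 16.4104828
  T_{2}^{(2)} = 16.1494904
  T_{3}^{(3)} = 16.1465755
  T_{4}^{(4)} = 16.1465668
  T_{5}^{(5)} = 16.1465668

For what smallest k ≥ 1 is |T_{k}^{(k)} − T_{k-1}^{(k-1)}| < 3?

k = 2

|T_{1}^{(1)} − T_{0}^{(0)}| = 8.8829279 ≥ 3
|T_{2}^{(2)} − T_{1}^{(1)}| = 0.2609924 < 3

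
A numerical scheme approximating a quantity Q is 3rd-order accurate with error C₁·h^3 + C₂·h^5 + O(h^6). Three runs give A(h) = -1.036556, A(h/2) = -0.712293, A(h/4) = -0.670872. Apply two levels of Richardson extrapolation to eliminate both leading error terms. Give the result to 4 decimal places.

First eliminate the h^3 term (factor 2^3 = 8):
  B₁ = (8·(-0.712293) − (-1.036556))/7 = -0.665970
  B₂ = (8·(-0.670872) − (-0.712293))/7 = -0.664955
Then eliminate the h^5 term (factor 2^5 = 32):
  (32·(-0.664955) − (-0.665970))/31 = -0.664922

-0.6649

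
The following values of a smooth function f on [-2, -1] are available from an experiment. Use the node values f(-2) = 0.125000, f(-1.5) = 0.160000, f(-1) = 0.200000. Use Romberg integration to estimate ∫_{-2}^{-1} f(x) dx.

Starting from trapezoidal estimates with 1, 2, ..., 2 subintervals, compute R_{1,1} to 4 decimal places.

0.1608

R_{0,0} (trapezoid, 1 panel, h=1.0000): 0.162500
R_{1,0} (trapezoid, 2 panels, h=0.5000): 0.161250
R_{1,1} = 0.161250 + (0.161250 − 0.162500)/3 = 0.160833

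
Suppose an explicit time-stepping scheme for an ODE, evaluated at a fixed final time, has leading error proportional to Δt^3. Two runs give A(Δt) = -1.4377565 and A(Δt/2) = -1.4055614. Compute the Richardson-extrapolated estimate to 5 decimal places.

-1.40096

Extrapolated value = (8·A(Δt/2) − A(Δt)) / (8 − 1)
= (8·(-1.4055614) − (-1.4377565)) / 7
= -9.8067347 / 7 = -1.4009621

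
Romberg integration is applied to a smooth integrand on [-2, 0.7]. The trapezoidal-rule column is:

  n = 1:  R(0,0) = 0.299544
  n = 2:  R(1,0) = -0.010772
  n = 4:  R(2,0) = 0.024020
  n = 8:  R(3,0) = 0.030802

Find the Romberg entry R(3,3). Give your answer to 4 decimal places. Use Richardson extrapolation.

0.0327

Richardson extrapolation on the trapezoidal column (denominator 4−1=3):
R(1,1) = (4·(-0.010772) − 0.299544) / 3 = -0.114211
R(2,1) = 0.024020 + (0.024020 − (-0.010772))/3 = 0.035617
R(3,1) = 0.030802 + (0.030802 − 0.024020)/3 = 0.033063
R(2,2) = (16·0.035617 − (-0.114211)) / 15 = 0.045606
R(3,2) = (16·0.033063 − 0.035617) / 15 = 0.032893
R(3,3) = 0.032893 + (0.032893 − 0.045606)/63 = 0.032691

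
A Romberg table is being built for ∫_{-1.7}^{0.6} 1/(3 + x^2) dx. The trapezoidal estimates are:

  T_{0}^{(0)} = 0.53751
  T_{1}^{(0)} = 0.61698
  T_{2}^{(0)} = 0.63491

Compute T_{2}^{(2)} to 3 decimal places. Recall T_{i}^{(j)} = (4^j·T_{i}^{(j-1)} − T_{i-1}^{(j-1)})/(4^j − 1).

Richardson extrapolation on the trapezoidal column (denominator 4−1=3):
T_{1}^{(1)} = 0.61698 + (0.61698 − 0.53751)/3 = 0.64347
T_{2}^{(1)} = (4·0.63491 − 0.61698) / 3 = 0.64089
T_{2}^{(2)} = (16·0.64089 − 0.64347) / 15 = 0.64072
(Column j=1 coincides with Simpson's rule on the same nodes.)

0.641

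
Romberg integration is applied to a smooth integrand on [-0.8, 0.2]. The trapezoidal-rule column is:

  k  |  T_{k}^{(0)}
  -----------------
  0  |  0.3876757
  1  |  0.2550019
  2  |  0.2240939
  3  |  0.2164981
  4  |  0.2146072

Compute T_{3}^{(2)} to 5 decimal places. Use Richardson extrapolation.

Richardson extrapolation on the trapezoidal column (denominator 4−1=3):
T_{2}^{(1)} = 0.2240939 + (0.2240939 − 0.2550019)/3 = 0.2137912
T_{3}^{(1)} = 0.2164981 + (0.2164981 − 0.2240939)/3 = 0.2139662
T_{3}^{(2)} = (16·0.2139662 − 0.2137912) / 15 = 0.2139779

0.21398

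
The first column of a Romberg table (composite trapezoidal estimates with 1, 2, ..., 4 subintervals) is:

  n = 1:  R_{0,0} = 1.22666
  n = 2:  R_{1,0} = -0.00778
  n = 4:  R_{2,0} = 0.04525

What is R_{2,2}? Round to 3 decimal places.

Richardson extrapolation on the trapezoidal column (denominator 4−1=3):
R_{1,1} = -0.00778 + (-0.00778 − 1.22666)/3 = -0.41926
R_{2,1} = (4·0.04525 − (-0.00778)) / 3 = 0.06293
R_{2,2} = 0.06293 + (0.06293 − (-0.41926))/15 = 0.09508

0.095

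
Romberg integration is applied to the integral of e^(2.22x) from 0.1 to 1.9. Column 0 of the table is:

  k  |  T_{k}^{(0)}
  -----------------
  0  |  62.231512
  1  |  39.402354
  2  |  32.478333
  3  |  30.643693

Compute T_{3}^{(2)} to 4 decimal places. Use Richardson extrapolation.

30.0229

T_{2}^{(1)} = (4·32.478333 − 39.402354) / 3 = 30.170326
T_{3}^{(1)} = 30.643693 + (30.643693 − 32.478333)/3 = 30.032146
T_{3}^{(2)} = 30.032146 + (30.032146 − 30.170326)/15 = 30.022934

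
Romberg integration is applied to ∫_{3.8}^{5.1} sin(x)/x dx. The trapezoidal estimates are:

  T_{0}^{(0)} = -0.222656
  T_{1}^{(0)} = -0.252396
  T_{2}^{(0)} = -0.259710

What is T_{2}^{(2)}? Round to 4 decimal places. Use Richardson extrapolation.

-0.2621

T_{1}^{(1)} = -0.252396 + (-0.252396 − (-0.222656))/3 = -0.262309
T_{2}^{(1)} = (4·(-0.259710) − (-0.252396)) / 3 = -0.262148
T_{2}^{(2)} = (16·(-0.262148) − (-0.262309)) / 15 = -0.262137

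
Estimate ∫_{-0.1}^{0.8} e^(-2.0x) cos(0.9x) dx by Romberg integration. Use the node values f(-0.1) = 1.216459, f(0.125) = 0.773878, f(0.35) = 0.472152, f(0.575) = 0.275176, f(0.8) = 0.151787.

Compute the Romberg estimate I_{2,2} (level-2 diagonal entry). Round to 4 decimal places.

I_{0,0} (trapezoid, 1 panel, h=0.9000): 0.615711
I_{1,0} (trapezoid, 2 panels, h=0.4500): 0.520324
I_{2,0} (trapezoid, 4 panels, h=0.2250): 0.496199
I_{1,1} = 0.520324 + (0.520324 − 0.615711)/3 = 0.488528
I_{2,1} = 0.496199 + (0.496199 − 0.520324)/3 = 0.488157
I_{2,2} = 0.488157 + (0.488157 − 0.488528)/15 = 0.488132

0.4881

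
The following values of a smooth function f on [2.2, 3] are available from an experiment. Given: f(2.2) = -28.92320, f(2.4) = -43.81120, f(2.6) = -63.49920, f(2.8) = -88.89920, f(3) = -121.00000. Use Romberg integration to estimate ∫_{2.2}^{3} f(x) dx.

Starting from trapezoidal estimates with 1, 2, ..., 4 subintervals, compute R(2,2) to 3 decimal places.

R(0,0) (trapezoid, 1 panel, h=0.8000): -59.96928
R(1,0) (trapezoid, 2 panels, h=0.4000): -55.38432
R(2,0) (trapezoid, 4 panels, h=0.2000): -54.23424
R(1,1) = -55.38432 + (-55.38432 − (-59.96928))/3 = -53.85600
R(2,1) = -54.23424 + (-54.23424 − (-55.38432))/3 = -53.85088
R(2,2) = -53.85088 + (-53.85088 − (-53.85600))/15 = -53.85054

-53.851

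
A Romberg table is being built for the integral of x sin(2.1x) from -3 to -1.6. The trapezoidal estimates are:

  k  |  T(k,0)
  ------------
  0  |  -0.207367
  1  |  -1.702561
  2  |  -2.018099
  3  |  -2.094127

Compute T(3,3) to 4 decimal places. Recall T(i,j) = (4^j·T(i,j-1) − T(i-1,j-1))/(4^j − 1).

Richardson extrapolation on the trapezoidal column (denominator 4−1=3):
T(1,1) = (4·(-1.702561) − (-0.207367)) / 3 = -2.200959
T(2,1) = -2.018099 + (-2.018099 − (-1.702561))/3 = -2.123278
T(3,1) = -2.094127 + (-2.094127 − (-2.018099))/3 = -2.119470
T(2,2) = -2.123278 + (-2.123278 − (-2.200959))/15 = -2.118099
T(3,2) = (16·(-2.119470) − (-2.123278)) / 15 = -2.119216
T(3,3) = -2.119216 + (-2.119216 − (-2.118099))/63 = -2.119234

-2.1192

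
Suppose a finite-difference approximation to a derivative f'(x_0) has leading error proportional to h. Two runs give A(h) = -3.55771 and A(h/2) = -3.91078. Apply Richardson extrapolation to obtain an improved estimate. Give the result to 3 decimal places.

-4.264

Extrapolated value = (2·A(h/2) − A(h)) / (2 − 1)
= (2·(-3.91078) − (-3.55771)) / 1
= -4.26385 / 1 = -4.26385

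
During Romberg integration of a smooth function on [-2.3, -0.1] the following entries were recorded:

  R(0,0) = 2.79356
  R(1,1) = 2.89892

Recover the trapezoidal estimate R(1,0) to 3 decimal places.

From R(1,1) = (4·R(1,0) − R(0,0))/3, solve for R(1,0):
4·R(1,0) = 3·2.89892 + 2.79356 = 11.49032
R(1,0) = 2.87258

2.873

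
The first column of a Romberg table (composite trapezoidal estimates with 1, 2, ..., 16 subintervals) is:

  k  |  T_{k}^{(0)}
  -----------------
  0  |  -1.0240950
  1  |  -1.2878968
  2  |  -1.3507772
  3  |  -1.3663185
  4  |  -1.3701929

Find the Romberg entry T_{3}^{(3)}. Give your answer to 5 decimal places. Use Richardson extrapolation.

Richardson extrapolation on the trapezoidal column (denominator 4−1=3):
T_{1}^{(1)} = (4·(-1.2878968) − (-1.0240950)) / 3 = -1.3758307
T_{2}^{(1)} = -1.3507772 + (-1.3507772 − (-1.2878968))/3 = -1.3717373
T_{3}^{(1)} = -1.3663185 + (-1.3663185 − (-1.3507772))/3 = -1.3714989
T_{2}^{(2)} = (16·(-1.3717373) − (-1.3758307)) / 15 = -1.3714644
T_{3}^{(2)} = (16·(-1.3714989) − (-1.3717373)) / 15 = -1.3714830
T_{3}^{(3)} = -1.3714830 + (-1.3714830 − (-1.3714644))/63 = -1.3714833

-1.37148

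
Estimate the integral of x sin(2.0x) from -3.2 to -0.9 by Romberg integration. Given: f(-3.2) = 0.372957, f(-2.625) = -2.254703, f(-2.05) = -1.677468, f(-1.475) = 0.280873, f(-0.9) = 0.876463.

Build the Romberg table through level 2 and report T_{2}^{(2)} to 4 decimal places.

-1.9051

T_{0}^{(0)} (trapezoid, 1 panel, h=2.3000): 1.436833
T_{1}^{(0)} (trapezoid, 2 panels, h=1.1500): -1.210672
T_{2}^{(0)} (trapezoid, 4 panels, h=0.5750): -1.740288
T_{1}^{(1)} = -1.210672 + (-1.210672 − 1.436833)/3 = -2.093174
T_{2}^{(1)} = -1.740288 + (-1.740288 − (-1.210672))/3 = -1.916827
T_{2}^{(2)} = -1.916827 + (-1.916827 − (-2.093174))/15 = -1.905071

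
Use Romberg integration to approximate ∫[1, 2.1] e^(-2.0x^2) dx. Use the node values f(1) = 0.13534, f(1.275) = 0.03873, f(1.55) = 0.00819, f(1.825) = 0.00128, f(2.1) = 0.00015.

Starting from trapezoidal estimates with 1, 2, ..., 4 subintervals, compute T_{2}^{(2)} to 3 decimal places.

T_{0}^{(0)} (trapezoid, 1 panel, h=1.1000): 0.07452
T_{1}^{(0)} (trapezoid, 2 panels, h=0.5500): 0.04176
T_{2}^{(0)} (trapezoid, 4 panels, h=0.2750): 0.03188
T_{1}^{(1)} = 0.04176 + (0.04176 − 0.07452)/3 = 0.03084
T_{2}^{(1)} = 0.03188 + (0.03188 − 0.04176)/3 = 0.02859
T_{2}^{(2)} = 0.02859 + (0.02859 − 0.03084)/15 = 0.02844

0.028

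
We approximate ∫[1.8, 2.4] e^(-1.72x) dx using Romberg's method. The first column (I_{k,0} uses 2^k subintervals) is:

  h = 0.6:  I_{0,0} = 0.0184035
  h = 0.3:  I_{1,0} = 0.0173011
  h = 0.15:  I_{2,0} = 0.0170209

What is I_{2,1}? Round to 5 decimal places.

Richardson extrapolation on the trapezoidal column (denominator 4−1=3):
I_{2,1} = 0.0170209 + (0.0170209 − 0.0173011)/3 = 0.0169275

0.01693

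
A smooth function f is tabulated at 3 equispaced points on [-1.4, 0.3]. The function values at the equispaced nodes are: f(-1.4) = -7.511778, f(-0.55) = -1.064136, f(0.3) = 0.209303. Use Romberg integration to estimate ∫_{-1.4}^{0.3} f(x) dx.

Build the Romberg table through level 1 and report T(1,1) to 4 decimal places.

-3.2751

T(0,0) (trapezoid, 1 panel, h=1.7000): -6.207104
T(1,0) (trapezoid, 2 panels, h=0.8500): -4.008067
T(1,1) = -4.008067 + (-4.008067 − (-6.207104))/3 = -3.275055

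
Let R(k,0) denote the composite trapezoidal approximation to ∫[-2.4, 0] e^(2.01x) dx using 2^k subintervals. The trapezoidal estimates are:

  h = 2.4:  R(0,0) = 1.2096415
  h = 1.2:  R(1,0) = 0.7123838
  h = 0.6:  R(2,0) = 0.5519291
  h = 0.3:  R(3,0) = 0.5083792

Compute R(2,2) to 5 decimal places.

Richardson extrapolation on the trapezoidal column (denominator 4−1=3):
R(1,1) = 0.7123838 + (0.7123838 − 1.2096415)/3 = 0.5466312
R(2,1) = 0.5519291 + (0.5519291 − 0.7123838)/3 = 0.4984442
R(2,2) = (16·0.4984442 − 0.5466312) / 15 = 0.4952317

0.49523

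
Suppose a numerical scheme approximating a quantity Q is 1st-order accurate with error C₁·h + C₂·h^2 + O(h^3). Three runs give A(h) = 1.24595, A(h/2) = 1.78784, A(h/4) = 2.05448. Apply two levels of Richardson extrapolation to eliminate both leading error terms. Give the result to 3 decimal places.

First eliminate the h term (factor 2^1 = 2):
  B₁ = (2·1.78784 − 1.24595)/1 = 2.32973
  B₂ = (2·2.05448 − 1.78784)/1 = 2.32112
Then eliminate the h^2 term (factor 2^2 = 4):
  (4·2.32112 − 2.32973)/3 = 2.31825

2.318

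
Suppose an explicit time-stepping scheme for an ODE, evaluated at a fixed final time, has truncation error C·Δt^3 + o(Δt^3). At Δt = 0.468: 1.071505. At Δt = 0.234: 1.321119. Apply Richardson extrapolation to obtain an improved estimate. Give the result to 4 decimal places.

Extrapolated value = (8·A(Δt/2) − A(Δt)) / (8 − 1)
= (8·1.321119 − 1.071505) / 7
= 9.497447 / 7 = 1.356778

1.3568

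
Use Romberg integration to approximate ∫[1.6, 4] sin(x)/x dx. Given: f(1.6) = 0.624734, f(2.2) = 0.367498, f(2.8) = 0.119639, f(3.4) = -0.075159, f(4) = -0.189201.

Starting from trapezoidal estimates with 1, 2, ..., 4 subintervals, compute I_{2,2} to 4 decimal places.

I_{0,0} (trapezoid, 1 panel, h=2.4000): 0.522640
I_{1,0} (trapezoid, 2 panels, h=1.2000): 0.404887
I_{2,0} (trapezoid, 4 panels, h=0.6000): 0.377847
I_{1,1} = 0.404887 + (0.404887 − 0.522640)/3 = 0.365636
I_{2,1} = 0.377847 + (0.377847 − 0.404887)/3 = 0.368834
I_{2,2} = 0.368834 + (0.368834 − 0.365636)/15 = 0.369047

0.3690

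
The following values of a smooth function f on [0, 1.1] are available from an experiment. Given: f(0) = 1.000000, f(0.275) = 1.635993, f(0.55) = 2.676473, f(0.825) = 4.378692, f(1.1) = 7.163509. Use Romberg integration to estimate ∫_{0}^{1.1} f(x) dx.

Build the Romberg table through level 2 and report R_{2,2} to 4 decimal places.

R_{0,0} (trapezoid, 1 panel, h=1.1000): 4.489930
R_{1,0} (trapezoid, 2 panels, h=0.5500): 3.717025
R_{2,0} (trapezoid, 4 panels, h=0.2750): 3.512551
R_{1,1} = 3.717025 + (3.717025 − 4.489930)/3 = 3.459390
R_{2,1} = 3.512551 + (3.512551 − 3.717025)/3 = 3.444393
R_{2,2} = 3.444393 + (3.444393 − 3.459390)/15 = 3.443393

3.4434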